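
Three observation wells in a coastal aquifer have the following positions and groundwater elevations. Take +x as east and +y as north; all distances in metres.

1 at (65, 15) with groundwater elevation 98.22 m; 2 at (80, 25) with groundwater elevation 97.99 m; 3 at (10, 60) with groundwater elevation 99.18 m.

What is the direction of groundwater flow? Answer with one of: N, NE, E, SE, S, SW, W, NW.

With h = a·x + b·y + c and 1 as origin, the differences give:
  15·a + 10·b = -0.23
  (-55)·a + 45·b = +0.96
Eliminate b (×45 and ×10, subtract): 1225·a = -19.950 → a = ∂h/∂x = -0.01629
Back-substitute: b = ∂h/∂y = +0.001429.
Flow = −∇h = (+0.01629 east, -0.001429 north), which points east.

E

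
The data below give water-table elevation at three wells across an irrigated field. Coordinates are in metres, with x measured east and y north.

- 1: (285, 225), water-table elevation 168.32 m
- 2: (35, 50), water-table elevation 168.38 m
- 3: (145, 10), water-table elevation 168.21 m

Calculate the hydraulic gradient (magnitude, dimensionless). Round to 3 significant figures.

0.00165

Taking 1 as reference: 2−1 = (-250, -175, +0.06); 3−1 = (-140, -215, -0.11).
Determinant of the coordinate differences = (-250)·(-215) − (-140)·(-175) = 29250.
∂h/∂x = [(+0.06)·(-215) − (-0.11)·(-175)] / 29250 = -0.001099
∂h/∂y = [(-250)·(-0.11) − (-140)·(+0.06)] / 29250 = +0.001227
|∇h| = √(-0.001099² + 0.001227²) = 0.001647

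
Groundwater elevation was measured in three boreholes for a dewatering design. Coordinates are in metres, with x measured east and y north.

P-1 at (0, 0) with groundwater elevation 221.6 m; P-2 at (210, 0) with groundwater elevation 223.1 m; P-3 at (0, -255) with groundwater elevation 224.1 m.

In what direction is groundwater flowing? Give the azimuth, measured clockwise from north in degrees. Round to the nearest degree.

324°

∂h/∂x = (223.1 − 221.6) / (210 − 0) = +0.007143
∂h/∂y = (224.1 − 221.6) / (-255 − 0) = -0.009804
Flow direction (−∇h) has components (-0.007143 E, +0.009804 N).
Azimuth = atan2(E, N) = atan2(-0.007143, +0.009804) = 323.9° ≈ 324°.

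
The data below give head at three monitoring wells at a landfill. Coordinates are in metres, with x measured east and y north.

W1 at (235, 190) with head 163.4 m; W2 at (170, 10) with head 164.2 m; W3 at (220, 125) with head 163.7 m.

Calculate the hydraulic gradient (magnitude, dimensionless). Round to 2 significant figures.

0.0051

With h = a·x + b·y + c and W1 as origin, the differences give:
  (-65)·a + (-180)·b = +0.8
  (-15)·a + (-65)·b = +0.3
Eliminate b (×(-65) and ×(-180), subtract): 1525·a = 2.00 → a = ∂h/∂x = +0.001311
Back-substitute: b = ∂h/∂y = -0.004918.
|∇h| = √(0.001311² + -0.004918²) = 0.00509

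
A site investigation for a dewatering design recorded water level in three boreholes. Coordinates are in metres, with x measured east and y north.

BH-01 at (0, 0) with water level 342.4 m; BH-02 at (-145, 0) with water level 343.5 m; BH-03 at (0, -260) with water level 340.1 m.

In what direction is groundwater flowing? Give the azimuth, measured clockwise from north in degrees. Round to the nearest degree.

139°

∂h/∂x = (343.5 − 342.4) / (-145 − 0) = -0.007586
∂h/∂y = (340.1 − 342.4) / (-260 − 0) = +0.008846
Flow direction (−∇h) has components (+0.007586 E, -0.008846 N).
Azimuth = atan2(E, N) = atan2(+0.007586, -0.008846) = 139.4° ≈ 139°.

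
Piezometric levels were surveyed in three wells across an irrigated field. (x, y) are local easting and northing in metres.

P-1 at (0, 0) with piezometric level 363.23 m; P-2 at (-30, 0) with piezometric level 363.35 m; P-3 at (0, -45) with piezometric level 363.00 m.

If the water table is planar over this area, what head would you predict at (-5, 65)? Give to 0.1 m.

∂h/∂x = (363.35 − 363.23) / (-30 − 0) = -0.004000
∂h/∂y = (363.00 − 363.23) / (-45 − 0) = +0.005111
h(-5, 65) = 363.23 + (-0.004000)·(-5) + (+0.005111)·(65) = 363.23 +0.020 +0.332 = 363.582 m.

363.6 m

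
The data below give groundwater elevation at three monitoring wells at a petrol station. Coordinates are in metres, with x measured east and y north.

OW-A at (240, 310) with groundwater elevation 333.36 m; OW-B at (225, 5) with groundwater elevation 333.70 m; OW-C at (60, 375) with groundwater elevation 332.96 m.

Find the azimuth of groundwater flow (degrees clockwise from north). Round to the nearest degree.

Taking OW-A as reference: OW-B−OW-A = (-15, -305, +0.34); OW-C−OW-A = (-180, 65, -0.40).
Solve a·Δx + b·Δy = Δh: det = (-15)·65 − (-180)·(-305) = -55875.
∂h/∂x = [(+0.34)·65 − (-0.40)·(-305)] / -55875 = +0.001788
∂h/∂y = [(-15)·(-0.40) − (-180)·(+0.34)] / -55875 = -0.001203
Flow direction (−∇h) has components (-0.001788 E, +0.001203 N).
Azimuth = atan2(E, N) = atan2(-0.001788, +0.001203) = 303.9° ≈ 304°.

304°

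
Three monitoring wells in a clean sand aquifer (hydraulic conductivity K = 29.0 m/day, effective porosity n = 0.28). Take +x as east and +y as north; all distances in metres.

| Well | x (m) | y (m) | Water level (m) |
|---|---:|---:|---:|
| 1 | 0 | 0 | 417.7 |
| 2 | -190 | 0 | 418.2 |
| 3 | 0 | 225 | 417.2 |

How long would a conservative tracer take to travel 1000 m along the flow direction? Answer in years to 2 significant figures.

∂h/∂x = (418.2 − 417.7) / (-190 − 0) = -0.002632
∂h/∂y = (417.2 − 417.7) / (225 − 0) = -0.002222
|∇h| = √(-0.002632² + -0.002222²) = 0.003445
Seepage velocity v = K·i/n = 29.0 × 0.003445 / 0.28 = 0.3568 m/day.
t = 1000 / 0.3568 = 2803 days = 7.67 years.

7.7 years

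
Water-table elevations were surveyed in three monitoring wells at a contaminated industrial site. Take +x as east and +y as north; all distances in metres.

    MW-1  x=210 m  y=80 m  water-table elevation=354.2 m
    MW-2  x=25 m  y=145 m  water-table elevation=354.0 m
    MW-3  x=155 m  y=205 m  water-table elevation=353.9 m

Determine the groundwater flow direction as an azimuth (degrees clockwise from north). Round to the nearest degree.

353°

With h = a·x + b·y + c and MW-1 as origin, the differences give:
  (-185)·a + 65·b = -0.2
  (-55)·a + 125·b = -0.3
Eliminate b (×125 and ×65, subtract): -19550·a = -5.50 → a = ∂h/∂x = +0.0002813
Back-substitute: b = ∂h/∂y = -0.002276.
Flow direction (−∇h) has components (-0.0002813 E, +0.002276 N).
Azimuth = atan2(E, N) = atan2(-0.0002813, +0.002276) = 353.0° ≈ 353°.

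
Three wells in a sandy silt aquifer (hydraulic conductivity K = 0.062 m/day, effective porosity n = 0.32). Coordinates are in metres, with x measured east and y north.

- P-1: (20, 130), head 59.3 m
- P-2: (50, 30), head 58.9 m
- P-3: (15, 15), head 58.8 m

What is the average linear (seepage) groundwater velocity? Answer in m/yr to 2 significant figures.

0.31 m/yr

Taking P-1 as reference: P-2−P-1 = (30, -100, -0.4); P-3−P-1 = (-5, -115, -0.5).
Determinant of the coordinate differences = 30·(-115) − (-5)·(-100) = -3950.
∂h/∂x = [(-0.4)·(-115) − (-0.5)·(-100)] / -3950 = +0.001013
∂h/∂y = [30·(-0.5) − (-5)·(-0.4)] / -3950 = +0.004304
|∇h| = √(0.001013² + 0.004304²) = 0.004422
Seepage velocity v = K·i/n = 0.062 × 0.004422 / 0.32 = 0.0008568 m/day = 0.3129 m/yr.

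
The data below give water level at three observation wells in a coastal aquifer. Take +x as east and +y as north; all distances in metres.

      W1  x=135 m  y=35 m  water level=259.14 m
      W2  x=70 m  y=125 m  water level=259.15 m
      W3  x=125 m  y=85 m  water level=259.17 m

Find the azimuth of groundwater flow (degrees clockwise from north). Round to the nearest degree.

Taking W1 as reference: W2−W1 = (-65, 90, +0.01); W3−W1 = (-10, 50, +0.03).
Solve a·Δx + b·Δy = Δh: det = (-65)·50 − (-10)·90 = -2350.
∂h/∂x = [(+0.01)·50 − (+0.03)·90] / -2350 = +0.0009362
∂h/∂y = [(-65)·(+0.03) − (-10)·(+0.01)] / -2350 = +0.0007872
Flow direction (−∇h) has components (-0.0009362 E, -0.0007872 N).
Azimuth = atan2(E, N) = atan2(-0.0009362, -0.0007872) = 229.9° ≈ 230°.

230°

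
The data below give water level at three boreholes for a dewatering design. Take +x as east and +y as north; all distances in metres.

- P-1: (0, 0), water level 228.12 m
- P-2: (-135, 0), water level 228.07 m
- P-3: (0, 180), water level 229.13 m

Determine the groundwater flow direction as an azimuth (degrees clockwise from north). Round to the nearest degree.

∂h/∂x = (228.07 − 228.12) / (-135 − 0) = +0.0003704
∂h/∂y = (229.13 − 228.12) / (180 − 0) = +0.005611
Flow direction (−∇h) has components (-0.0003704 E, -0.005611 N).
Azimuth = atan2(E, N) = atan2(-0.0003704, -0.005611) = 183.8° ≈ 184°.

184°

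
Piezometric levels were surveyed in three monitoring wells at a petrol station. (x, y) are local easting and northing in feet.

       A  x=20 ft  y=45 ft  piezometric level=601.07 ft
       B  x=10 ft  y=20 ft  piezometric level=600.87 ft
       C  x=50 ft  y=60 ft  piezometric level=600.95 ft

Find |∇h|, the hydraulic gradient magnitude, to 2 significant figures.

Taking A as reference: B−A = (-10, -25, -0.20); C−A = (30, 15, -0.12).
Determinant of the coordinate differences = (-10)·15 − 30·(-25) = 600.
∂h/∂x = [(-0.20)·15 − (-0.12)·(-25)] / 600 = -0.01000
∂h/∂y = [(-10)·(-0.12) − 30·(-0.20)] / 600 = +0.01200
|∇h| = √(-0.01000² + 0.01200²) = 0.01562

0.016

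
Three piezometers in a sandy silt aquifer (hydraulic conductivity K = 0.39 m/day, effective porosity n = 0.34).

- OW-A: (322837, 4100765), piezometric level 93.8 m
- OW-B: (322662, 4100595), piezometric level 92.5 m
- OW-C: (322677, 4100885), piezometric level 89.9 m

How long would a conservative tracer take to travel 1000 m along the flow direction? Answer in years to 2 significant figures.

120 years

Taking OW-A as reference: OW-B−OW-A = (-175, -170, -1.3); OW-C−OW-A = (-160, 120, -3.9).
Solve a·Δx + b·Δy = Δh: det = (-175)·120 − (-160)·(-170) = -48200.
∂h/∂x = [(-1.3)·120 − (-3.9)·(-170)] / -48200 = +0.01699
∂h/∂y = [(-175)·(-3.9) − (-160)·(-1.3)] / -48200 = -0.009844
|∇h| = √(0.01699² + -0.009844²) = 0.01964
Seepage velocity v = K·i/n = 0.39 × 0.01964 / 0.34 = 0.02253 m/day.
t = 1000 / 0.02253 = 4.439e+04 days = 122 years.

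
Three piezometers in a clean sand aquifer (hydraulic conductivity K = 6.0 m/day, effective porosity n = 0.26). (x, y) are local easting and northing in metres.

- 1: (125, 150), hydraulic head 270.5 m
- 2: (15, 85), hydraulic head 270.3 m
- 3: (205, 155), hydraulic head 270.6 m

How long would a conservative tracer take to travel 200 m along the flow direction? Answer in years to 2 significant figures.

Three-point gradient (reference 1): Δ to 2 = (-110, -65, -0.2), Δ to 3 = (80, 5, +0.1).
∂h/∂x = +0.001183, ∂h/∂y = +0.001075 (det = 4650).
|∇h| = √(0.001183² + 0.001075²) = 0.001598
Seepage velocity v = K·i/n = 6.0 × 0.001598 / 0.26 = 0.03688 m/day.
t = 200 / 0.03688 = 5423 days = 14.8 years.

15 years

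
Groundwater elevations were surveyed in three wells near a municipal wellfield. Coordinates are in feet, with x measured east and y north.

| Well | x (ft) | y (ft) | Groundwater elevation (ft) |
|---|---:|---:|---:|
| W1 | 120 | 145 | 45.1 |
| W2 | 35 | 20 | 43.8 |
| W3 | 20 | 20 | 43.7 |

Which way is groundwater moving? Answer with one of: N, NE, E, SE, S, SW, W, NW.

Taking W1 as reference: W2−W1 = (-85, -125, -1.3); W3−W1 = (-100, -125, -1.4).
Determinant of the coordinate differences = (-85)·(-125) − (-100)·(-125) = -1875.
∂h/∂x = [(-1.3)·(-125) − (-1.4)·(-125)] / -1875 = +0.006667
∂h/∂y = [(-85)·(-1.4) − (-100)·(-1.3)] / -1875 = +0.005867
Flow = −∇h = (-0.006667 east, -0.005867 north), which points southwest.

SW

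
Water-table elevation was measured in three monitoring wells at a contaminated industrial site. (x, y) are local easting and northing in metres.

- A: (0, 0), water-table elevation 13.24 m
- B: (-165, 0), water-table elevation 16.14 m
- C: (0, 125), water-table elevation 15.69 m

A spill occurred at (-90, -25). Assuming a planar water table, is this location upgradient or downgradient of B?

downgradient

∂h/∂x = (16.14 − 13.24) / (-165 − 0) = -0.01758
∂h/∂y = (15.69 − 13.24) / (125 − 0) = +0.01960
Head at (-90, -25) = 13.24 + (-0.01758)·(-90) + (+0.01960)·(-25) = 14.33 m.
That is lower than the 16.14 m at B, so the point is downgradient.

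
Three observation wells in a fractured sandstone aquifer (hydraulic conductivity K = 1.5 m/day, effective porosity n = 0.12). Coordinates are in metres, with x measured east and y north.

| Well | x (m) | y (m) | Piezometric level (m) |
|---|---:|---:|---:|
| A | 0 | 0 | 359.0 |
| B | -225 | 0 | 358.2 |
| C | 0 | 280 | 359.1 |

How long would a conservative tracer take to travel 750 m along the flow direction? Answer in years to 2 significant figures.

46 years

∂h/∂x = (358.2 − 359.0) / (-225 − 0) = +0.003556
∂h/∂y = (359.1 − 359.0) / (280 − 0) = +0.0003571
|∇h| = √(0.003556² + 0.0003571²) = 0.003574
Seepage velocity v = K·i/n = 1.5 × 0.003574 / 0.12 = 0.04467 m/day.
t = 750 / 0.04467 = 1.679e+04 days = 46 years.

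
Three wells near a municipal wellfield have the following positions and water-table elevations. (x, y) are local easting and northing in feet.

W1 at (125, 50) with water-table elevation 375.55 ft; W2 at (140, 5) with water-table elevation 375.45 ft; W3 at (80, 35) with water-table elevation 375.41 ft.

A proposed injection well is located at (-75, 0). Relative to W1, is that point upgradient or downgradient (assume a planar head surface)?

downgradient

With h = a·x + b·y + c and W1 as origin, the differences give:
  15·a + (-45)·b = -0.10
  (-45)·a + (-15)·b = -0.14
Eliminate b (×(-15) and ×(-45), subtract): -2250·a = -4.800 → a = ∂h/∂x = +0.002133
Back-substitute: b = ∂h/∂y = +0.002933.
Head at (-75, 0) = 375.55 + (+0.002133)·(-200) + (+0.002933)·(-50) = 374.98 ft.
That is lower than the 375.55 ft at W1, so the point is downgradient.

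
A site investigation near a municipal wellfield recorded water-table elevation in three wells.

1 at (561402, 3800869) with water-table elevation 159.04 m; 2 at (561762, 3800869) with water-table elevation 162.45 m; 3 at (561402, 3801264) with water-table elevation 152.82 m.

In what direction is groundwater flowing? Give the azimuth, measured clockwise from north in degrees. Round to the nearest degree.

329°

∂h/∂x = (162.45 − 159.04) / (561762 − 561402) = +0.009472
∂h/∂y = (152.82 − 159.04) / (3801264 − 3800869) = -0.01575
Flow direction (−∇h) has components (-0.009472 E, +0.01575 N).
Azimuth = atan2(E, N) = atan2(-0.009472, +0.01575) = 329.0° ≈ 329°.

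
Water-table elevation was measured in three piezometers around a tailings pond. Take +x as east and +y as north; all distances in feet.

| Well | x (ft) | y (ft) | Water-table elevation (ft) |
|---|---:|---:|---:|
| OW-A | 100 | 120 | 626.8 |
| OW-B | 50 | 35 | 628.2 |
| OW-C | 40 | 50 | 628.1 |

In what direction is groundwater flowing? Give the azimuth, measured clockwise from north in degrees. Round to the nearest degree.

033°

Three-point gradient (reference OW-A): Δ to OW-B = (-50, -85, +1.4), Δ to OW-C = (-60, -70, +1.3).
∂h/∂x = -0.007812, ∂h/∂y = -0.01188 (det = -1600).
Flow direction (−∇h) has components (+0.007812 E, +0.01188 N).
Azimuth = atan2(E, N) = atan2(+0.007812, +0.01188) = 33.3° ≈ 033°.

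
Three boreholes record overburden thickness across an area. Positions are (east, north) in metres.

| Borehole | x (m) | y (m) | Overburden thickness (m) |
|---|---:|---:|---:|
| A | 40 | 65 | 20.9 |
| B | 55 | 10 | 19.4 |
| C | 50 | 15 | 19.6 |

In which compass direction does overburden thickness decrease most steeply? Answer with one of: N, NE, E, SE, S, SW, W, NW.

SE

With d = a·x + b·y + c and A as origin, the differences give:
  15·a + (-55)·b = -1.5
  10·a + (-50)·b = -1.3
Eliminate b (×(-50) and ×(-55), subtract): -200·a = 3.50 → a = ∂d/∂x = -0.01750
Back-substitute: b = ∂d/∂y = +0.02250.
Steepest decrease is along −∇f = (+0.01750 E, -0.02250 N) → southeast.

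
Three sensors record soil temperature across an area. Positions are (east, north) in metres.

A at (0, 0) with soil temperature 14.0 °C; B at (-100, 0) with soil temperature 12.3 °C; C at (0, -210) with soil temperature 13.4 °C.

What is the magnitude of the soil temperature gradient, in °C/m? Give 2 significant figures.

0.017 °C/m

∂T/∂x = (12.3 − 14.0) / (-100 − 0) = +0.01700
∂T/∂y = (13.4 − 14.0) / (-210 − 0) = +0.002857
|∇f| = √(0.01700² + 0.002857²) = 0.01724 °C/m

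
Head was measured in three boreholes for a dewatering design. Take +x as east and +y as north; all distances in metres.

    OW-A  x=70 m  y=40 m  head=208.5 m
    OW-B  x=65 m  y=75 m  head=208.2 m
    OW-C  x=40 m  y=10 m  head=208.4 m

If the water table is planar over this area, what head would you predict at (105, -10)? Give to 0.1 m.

209.2 m

With h = a·x + b·y + c and OW-A as origin, the differences give:
  (-5)·a + 35·b = -0.3
  (-30)·a + (-30)·b = -0.1
Eliminate b (×(-30) and ×35, subtract): 1200·a = 12.50 → a = ∂h/∂x = +0.01042
Back-substitute: b = ∂h/∂y = -0.007083.
h(105, -10) = 208.5 + (+0.01042)·(35) + (-0.007083)·(-50) = 208.5 +0.365 +0.354 = 209.219 m.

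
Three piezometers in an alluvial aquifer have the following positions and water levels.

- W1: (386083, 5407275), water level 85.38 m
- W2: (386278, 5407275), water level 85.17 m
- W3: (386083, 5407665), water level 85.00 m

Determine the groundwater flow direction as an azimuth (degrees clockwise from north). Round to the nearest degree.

∂h/∂x = (85.17 − 85.38) / (386278 − 386083) = -0.001077
∂h/∂y = (85.00 − 85.38) / (5407665 − 5407275) = -0.0009744
Flow direction (−∇h) has components (+0.001077 E, +0.0009744 N).
Azimuth = atan2(E, N) = atan2(+0.001077, +0.0009744) = 47.9° ≈ 048°.

048°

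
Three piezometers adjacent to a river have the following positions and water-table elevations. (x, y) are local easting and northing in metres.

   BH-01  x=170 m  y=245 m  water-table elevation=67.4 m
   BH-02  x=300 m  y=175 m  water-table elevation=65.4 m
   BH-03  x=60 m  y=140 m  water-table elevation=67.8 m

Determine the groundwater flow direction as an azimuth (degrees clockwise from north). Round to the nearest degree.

125°

With h = a·x + b·y + c and BH-01 as origin, the differences give:
  130·a + (-70)·b = -2.0
  (-110)·a + (-105)·b = +0.4
Eliminate b (×(-105) and ×(-70), subtract): -21350·a = 238.00 → a = ∂h/∂x = -0.01115
Back-substitute: b = ∂h/∂y = +0.007869.
Flow direction (−∇h) has components (+0.01115 E, -0.007869 N).
Azimuth = atan2(E, N) = atan2(+0.01115, -0.007869) = 125.2° ≈ 125°.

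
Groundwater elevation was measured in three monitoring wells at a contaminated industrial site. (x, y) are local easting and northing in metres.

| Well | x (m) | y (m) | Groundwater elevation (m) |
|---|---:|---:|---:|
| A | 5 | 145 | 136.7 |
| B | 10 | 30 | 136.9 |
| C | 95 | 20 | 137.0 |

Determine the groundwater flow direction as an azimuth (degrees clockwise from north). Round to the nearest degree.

330°

With h = a·x + b·y + c and A as origin, the differences give:
  5·a + (-115)·b = +0.2
  90·a + (-125)·b = +0.3
Eliminate b (×(-125) and ×(-115), subtract): 9725·a = 9.50 → a = ∂h/∂x = +0.0009769
Back-substitute: b = ∂h/∂y = -0.001697.
Flow direction (−∇h) has components (-0.0009769 E, +0.001697 N).
Azimuth = atan2(E, N) = atan2(-0.0009769, +0.001697) = 330.1° ≈ 330°.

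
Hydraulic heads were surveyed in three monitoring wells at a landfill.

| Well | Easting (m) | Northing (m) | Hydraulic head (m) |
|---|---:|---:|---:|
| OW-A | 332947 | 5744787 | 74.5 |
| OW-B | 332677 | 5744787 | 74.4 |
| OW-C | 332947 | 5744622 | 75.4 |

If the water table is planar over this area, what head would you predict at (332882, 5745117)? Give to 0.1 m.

72.7 m

∂h/∂x = (74.4 − 74.5) / (332677 − 332947) = +0.0003704
∂h/∂y = (75.4 − 74.5) / (5744622 − 5744787) = -0.005455
h(332882, 5745117) = 74.5 + (+0.0003704)·(-65) + (-0.005455)·(330) = 74.5 -0.024 -1.800 = 72.676 m.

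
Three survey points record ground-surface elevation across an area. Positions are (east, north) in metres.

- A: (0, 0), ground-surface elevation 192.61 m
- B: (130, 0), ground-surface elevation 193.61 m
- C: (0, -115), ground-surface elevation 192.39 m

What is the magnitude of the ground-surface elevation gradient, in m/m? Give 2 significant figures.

0.0079 m/m

∂z/∂x = (193.61 − 192.61) / (130 − 0) = +0.007692
∂z/∂y = (192.39 − 192.61) / (-115 − 0) = +0.001913
|∇f| = √(0.007692² + 0.001913²) = 0.007926 m/m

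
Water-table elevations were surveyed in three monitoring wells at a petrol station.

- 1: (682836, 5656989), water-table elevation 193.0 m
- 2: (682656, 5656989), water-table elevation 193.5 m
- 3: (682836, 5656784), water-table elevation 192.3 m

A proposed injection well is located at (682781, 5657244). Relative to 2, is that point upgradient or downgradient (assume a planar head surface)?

upgradient

∂h/∂x = (193.5 − 193.0) / (682656 − 682836) = -0.002778
∂h/∂y = (192.3 − 193.0) / (5656784 − 5656989) = +0.003415
Head at (682781, 5657244) = 193.0 + (-0.002778)·(-55) + (+0.003415)·(255) = 194.02 m.
That is higher than the 193.5 m at 2, so the point is upgradient.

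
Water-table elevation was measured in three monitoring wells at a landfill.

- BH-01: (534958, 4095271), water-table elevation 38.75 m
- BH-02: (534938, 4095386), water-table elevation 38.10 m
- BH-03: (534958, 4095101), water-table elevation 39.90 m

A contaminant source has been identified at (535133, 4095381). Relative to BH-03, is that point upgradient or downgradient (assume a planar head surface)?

downgradient

Taking BH-01 as reference: BH-02−BH-01 = (-20, 115, -0.65); BH-03−BH-01 = (0, -170, +1.15).
Determinant of the coordinate differences = (-20)·(-170) − 0·115 = 3400.
∂h/∂x = [(-0.65)·(-170) − (+1.15)·115] / 3400 = -0.006397
∂h/∂y = [(-20)·(+1.15) − 0·(-0.65)] / 3400 = -0.006765
Head at (535133, 4095381) = 38.75 + (-0.006397)·(175) + (-0.006765)·(110) = 36.89 m.
That is lower than the 39.90 m at BH-03, so the point is downgradient.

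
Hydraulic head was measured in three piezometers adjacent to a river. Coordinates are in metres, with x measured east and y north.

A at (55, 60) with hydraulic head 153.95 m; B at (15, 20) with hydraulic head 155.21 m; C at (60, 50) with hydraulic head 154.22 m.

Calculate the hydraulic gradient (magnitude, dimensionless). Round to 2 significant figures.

Three-point gradient (reference A): Δ to B = (-40, -40, +1.26), Δ to C = (5, -10, +0.27).
∂h/∂x = -0.003000, ∂h/∂y = -0.02850 (det = 600).
|∇h| = √(-0.003000² + -0.02850²) = 0.02866

0.029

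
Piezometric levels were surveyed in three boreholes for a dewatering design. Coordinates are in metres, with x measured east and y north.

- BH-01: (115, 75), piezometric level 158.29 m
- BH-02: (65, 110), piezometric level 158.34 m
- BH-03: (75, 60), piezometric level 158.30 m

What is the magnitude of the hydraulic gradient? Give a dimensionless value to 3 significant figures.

Differences from BH-01: to BH-02 (Δx, Δy, Δh) = (-50, 35, +0.05); to BH-03 = (-40, -15, +0.01).
Solve a·Δx + b·Δy = Δh: det = (-50)·(-15) − (-40)·35 = 2150.
∂h/∂x = [(+0.05)·(-15) − (+0.01)·35] / 2150 = -0.0005116
∂h/∂y = [(-50)·(+0.01) − (-40)·(+0.05)] / 2150 = +0.0006977
|∇h| = √(-0.0005116² + 0.0006977²) = 0.0008652

0.000865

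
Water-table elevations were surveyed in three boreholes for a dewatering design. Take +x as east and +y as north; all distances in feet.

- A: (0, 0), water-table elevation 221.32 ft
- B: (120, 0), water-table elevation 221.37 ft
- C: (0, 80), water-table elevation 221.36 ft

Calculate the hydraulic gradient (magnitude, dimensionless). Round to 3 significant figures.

0.000651

∂h/∂x = (221.37 − 221.32) / (120 − 0) = +0.0004167
∂h/∂y = (221.36 − 221.32) / (80 − 0) = +0.0005000
|∇h| = √(0.0004167² + 0.0005000²) = 0.0006509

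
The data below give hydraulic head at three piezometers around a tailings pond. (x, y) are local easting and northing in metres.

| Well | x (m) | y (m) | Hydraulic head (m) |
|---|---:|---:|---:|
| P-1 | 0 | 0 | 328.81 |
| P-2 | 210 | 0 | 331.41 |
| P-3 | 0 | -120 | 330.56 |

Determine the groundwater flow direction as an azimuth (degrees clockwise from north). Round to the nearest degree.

∂h/∂x = (331.41 − 328.81) / (210 − 0) = +0.01238
∂h/∂y = (330.56 − 328.81) / (-120 − 0) = -0.01458
Flow direction (−∇h) has components (-0.01238 E, +0.01458 N).
Azimuth = atan2(E, N) = atan2(-0.01238, +0.01458) = 319.7° ≈ 320°.

320°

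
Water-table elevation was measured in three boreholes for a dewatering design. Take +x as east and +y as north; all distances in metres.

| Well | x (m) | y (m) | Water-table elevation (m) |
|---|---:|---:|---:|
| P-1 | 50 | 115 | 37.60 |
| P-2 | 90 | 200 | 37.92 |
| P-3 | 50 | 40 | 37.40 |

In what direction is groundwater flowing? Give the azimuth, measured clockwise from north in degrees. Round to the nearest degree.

221°

Three-point gradient (reference P-1): Δ to P-2 = (40, 85, +0.32), Δ to P-3 = (0, -75, -0.20).
∂h/∂x = +0.002333, ∂h/∂y = +0.002667 (det = -3000).
Flow direction (−∇h) has components (-0.002333 E, -0.002667 N).
Azimuth = atan2(E, N) = atan2(-0.002333, -0.002667) = 221.2° ≈ 221°.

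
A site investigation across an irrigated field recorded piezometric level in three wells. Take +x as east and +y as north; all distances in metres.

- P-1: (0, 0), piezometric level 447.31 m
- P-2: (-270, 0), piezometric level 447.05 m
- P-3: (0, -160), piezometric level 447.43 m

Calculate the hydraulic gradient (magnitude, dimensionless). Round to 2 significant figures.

∂h/∂x = (447.05 − 447.31) / (-270 − 0) = +0.0009630
∂h/∂y = (447.43 − 447.31) / (-160 − 0) = -0.0007500
|∇h| = √(0.0009630² + -0.0007500²) = 0.001221

0.0012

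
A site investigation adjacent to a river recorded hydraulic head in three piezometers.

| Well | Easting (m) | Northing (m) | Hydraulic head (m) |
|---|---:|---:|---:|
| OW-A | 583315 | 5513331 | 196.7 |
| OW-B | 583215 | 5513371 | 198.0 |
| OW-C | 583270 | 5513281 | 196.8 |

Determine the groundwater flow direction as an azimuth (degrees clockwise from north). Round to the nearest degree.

Differences from OW-A: to OW-B (Δx, Δy, Δh) = (-100, 40, +1.3); to OW-C = (-45, -50, +0.1).
Solve a·Δx + b·Δy = Δh: det = (-100)·(-50) − (-45)·40 = 6800.
∂h/∂x = [(+1.3)·(-50) − (+0.1)·40] / 6800 = -0.01015
∂h/∂y = [(-100)·(+0.1) − (-45)·(+1.3)] / 6800 = +0.007132
Flow direction (−∇h) has components (+0.01015 E, -0.007132 N).
Azimuth = atan2(E, N) = atan2(+0.01015, -0.007132) = 125.1° ≈ 125°.

125°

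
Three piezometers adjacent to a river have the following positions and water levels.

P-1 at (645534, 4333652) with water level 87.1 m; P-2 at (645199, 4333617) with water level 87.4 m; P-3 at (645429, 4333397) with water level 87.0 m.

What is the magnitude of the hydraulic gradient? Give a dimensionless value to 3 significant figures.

With h = a·x + b·y + c and P-1 as origin, the differences give:
  (-335)·a + (-35)·b = +0.3
  (-105)·a + (-255)·b = -0.1
Eliminate b (×(-255) and ×(-35), subtract): 81750·a = -80.00 → a = ∂h/∂x = -0.0009786
Back-substitute: b = ∂h/∂y = +0.0007951.
|∇h| = √(-0.0009786² + 0.0007951²) = 0.001261

0.00126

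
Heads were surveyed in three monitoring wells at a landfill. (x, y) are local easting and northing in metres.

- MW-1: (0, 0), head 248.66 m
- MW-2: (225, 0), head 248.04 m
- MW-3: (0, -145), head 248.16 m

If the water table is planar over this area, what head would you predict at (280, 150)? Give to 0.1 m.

248.4 m

∂h/∂x = (248.04 − 248.66) / (225 − 0) = -0.002756
∂h/∂y = (248.16 − 248.66) / (-145 − 0) = +0.003448
h(280, 150) = 248.66 + (-0.002756)·(280) + (+0.003448)·(150) = 248.66 -0.772 +0.517 = 248.406 m.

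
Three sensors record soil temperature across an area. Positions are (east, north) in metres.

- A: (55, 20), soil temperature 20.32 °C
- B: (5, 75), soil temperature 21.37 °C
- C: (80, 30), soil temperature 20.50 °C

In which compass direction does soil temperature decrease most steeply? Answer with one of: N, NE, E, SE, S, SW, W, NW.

S

With T = a·x + b·y + c and A as origin, the differences give:
  (-50)·a + 55·b = +1.05
  25·a + 10·b = +0.18
Eliminate b (×10 and ×55, subtract): -1875·a = 0.600 → a = ∂T/∂x = -0.0003200
Back-substitute: b = ∂T/∂y = +0.01880.
Steepest decrease is along −∇f = (+0.0003200 E, -0.01880 N) → south.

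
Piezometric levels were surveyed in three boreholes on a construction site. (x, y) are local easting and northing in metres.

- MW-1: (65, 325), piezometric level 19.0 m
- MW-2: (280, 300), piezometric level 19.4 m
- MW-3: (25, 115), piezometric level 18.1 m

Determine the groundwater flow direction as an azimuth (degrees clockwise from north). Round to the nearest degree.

With h = a·x + b·y + c and MW-1 as origin, the differences give:
  215·a + (-25)·b = +0.4
  (-40)·a + (-210)·b = -0.9
Eliminate b (×(-210) and ×(-25), subtract): -46150·a = -106.50 → a = ∂h/∂x = +0.002308
Back-substitute: b = ∂h/∂y = +0.003846.
Flow direction (−∇h) has components (-0.002308 E, -0.003846 N).
Azimuth = atan2(E, N) = atan2(-0.002308, -0.003846) = 211.0° ≈ 211°.

211°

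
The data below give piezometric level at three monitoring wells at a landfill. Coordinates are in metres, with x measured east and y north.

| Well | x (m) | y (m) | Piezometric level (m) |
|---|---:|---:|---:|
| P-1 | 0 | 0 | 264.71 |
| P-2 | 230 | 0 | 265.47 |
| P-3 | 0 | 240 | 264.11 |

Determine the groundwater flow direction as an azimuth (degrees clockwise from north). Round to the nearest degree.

∂h/∂x = (265.47 − 264.71) / (230 − 0) = +0.003304
∂h/∂y = (264.11 − 264.71) / (240 − 0) = -0.002500
Flow direction (−∇h) has components (-0.003304 E, +0.002500 N).
Azimuth = atan2(E, N) = atan2(-0.003304, +0.002500) = 307.1° ≈ 307°.

307°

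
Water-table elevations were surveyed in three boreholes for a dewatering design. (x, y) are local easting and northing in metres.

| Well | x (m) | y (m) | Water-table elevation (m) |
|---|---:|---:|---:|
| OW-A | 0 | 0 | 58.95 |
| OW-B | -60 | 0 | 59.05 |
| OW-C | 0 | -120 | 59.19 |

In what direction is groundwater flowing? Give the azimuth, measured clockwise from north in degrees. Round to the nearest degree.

∂h/∂x = (59.05 − 58.95) / (-60 − 0) = -0.001667
∂h/∂y = (59.19 − 58.95) / (-120 − 0) = -0.002000
Flow direction (−∇h) has components (+0.001667 E, +0.002000 N).
Azimuth = atan2(E, N) = atan2(+0.001667, +0.002000) = 39.8° ≈ 040°.

040°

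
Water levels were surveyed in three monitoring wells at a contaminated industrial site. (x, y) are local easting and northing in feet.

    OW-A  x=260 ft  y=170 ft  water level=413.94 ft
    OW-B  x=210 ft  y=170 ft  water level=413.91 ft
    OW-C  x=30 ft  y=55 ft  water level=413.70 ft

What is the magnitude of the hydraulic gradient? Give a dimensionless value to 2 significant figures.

Differences from OW-A: to OW-B (Δx, Δy, Δh) = (-50, 0, -0.03); to OW-C = (-230, -115, -0.24).
Solve a·Δx + b·Δy = Δh: det = (-50)·(-115) − (-230)·0 = 5750.
∂h/∂x = [(-0.03)·(-115) − (-0.24)·0] / 5750 = +0.0006000
∂h/∂y = [(-50)·(-0.24) − (-230)·(-0.03)] / 5750 = +0.0008870
|∇h| = √(0.0006000² + 0.0008870²) = 0.001071

0.0011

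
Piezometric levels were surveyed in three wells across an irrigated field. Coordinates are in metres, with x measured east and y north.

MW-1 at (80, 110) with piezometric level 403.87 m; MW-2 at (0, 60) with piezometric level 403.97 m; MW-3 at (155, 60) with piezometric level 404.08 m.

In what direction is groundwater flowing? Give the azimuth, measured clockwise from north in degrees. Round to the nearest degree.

With h = a·x + b·y + c and MW-1 as origin, the differences give:
  (-80)·a + (-50)·b = +0.10
  75·a + (-50)·b = +0.21
Eliminate b (×(-50) and ×(-50), subtract): 7750·a = 5.500 → a = ∂h/∂x = +0.0007097
Back-substitute: b = ∂h/∂y = -0.003135.
Flow direction (−∇h) has components (-0.0007097 E, +0.003135 N).
Azimuth = atan2(E, N) = atan2(-0.0007097, +0.003135) = 347.2° ≈ 347°.

347°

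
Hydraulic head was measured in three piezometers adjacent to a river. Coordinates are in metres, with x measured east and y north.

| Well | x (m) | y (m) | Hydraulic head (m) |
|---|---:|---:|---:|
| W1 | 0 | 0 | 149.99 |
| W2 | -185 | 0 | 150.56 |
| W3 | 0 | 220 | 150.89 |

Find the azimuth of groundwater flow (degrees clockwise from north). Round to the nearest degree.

143°

∂h/∂x = (150.56 − 149.99) / (-185 − 0) = -0.003081
∂h/∂y = (150.89 − 149.99) / (220 − 0) = +0.004091
Flow direction (−∇h) has components (+0.003081 E, -0.004091 N).
Azimuth = atan2(E, N) = atan2(+0.003081, -0.004091) = 143.0° ≈ 143°.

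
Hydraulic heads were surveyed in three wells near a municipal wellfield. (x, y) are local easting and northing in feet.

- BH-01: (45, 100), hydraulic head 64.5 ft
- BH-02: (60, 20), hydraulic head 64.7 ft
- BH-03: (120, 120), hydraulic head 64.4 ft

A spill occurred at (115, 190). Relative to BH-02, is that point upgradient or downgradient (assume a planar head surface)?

Differences from BH-01: to BH-02 (Δx, Δy, Δh) = (15, -80, +0.2); to BH-03 = (75, 20, -0.1).
Determinant of the coordinate differences = 15·20 − 75·(-80) = 6300.
∂h/∂x = [(+0.2)·20 − (-0.1)·(-80)] / 6300 = -0.0006349
∂h/∂y = [15·(-0.1) − 75·(+0.2)] / 6300 = -0.002619
Head at (115, 190) = 64.5 + (-0.0006349)·(70) + (-0.002619)·(90) = 64.22 ft.
That is lower than the 64.7 ft at BH-02, so the point is downgradient.

downgradient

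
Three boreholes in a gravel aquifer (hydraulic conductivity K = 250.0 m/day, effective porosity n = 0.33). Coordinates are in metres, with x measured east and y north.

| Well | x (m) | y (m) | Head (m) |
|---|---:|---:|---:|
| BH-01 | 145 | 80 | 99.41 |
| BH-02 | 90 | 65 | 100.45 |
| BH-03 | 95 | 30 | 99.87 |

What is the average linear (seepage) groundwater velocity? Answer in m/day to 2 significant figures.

20 m/day

Differences from BH-01: to BH-02 (Δx, Δy, Δh) = (-55, -15, +1.04); to BH-03 = (-50, -50, +0.46).
Solve a·Δx + b·Δy = Δh: det = (-55)·(-50) − (-50)·(-15) = 2000.
∂h/∂x = [(+1.04)·(-50) − (+0.46)·(-15)] / 2000 = -0.02255
∂h/∂y = [(-55)·(+0.46) − (-50)·(+1.04)] / 2000 = +0.01335
|∇h| = √(-0.02255² + 0.01335²) = 0.02621
Seepage velocity v = K·i/n = 250.0 × 0.02621 / 0.33 = 19.86 m/day.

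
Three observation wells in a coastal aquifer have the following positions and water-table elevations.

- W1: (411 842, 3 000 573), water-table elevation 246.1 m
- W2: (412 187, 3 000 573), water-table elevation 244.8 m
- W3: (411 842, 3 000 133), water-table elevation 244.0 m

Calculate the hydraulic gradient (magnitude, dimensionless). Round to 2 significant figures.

0.0061

∂h/∂x = (244.8 − 246.1) / (412187 − 411842) = -0.003768
∂h/∂y = (244.0 − 246.1) / (3000133 − 3000573) = +0.004773
|∇h| = √(-0.003768² + 0.004773²) = 0.006081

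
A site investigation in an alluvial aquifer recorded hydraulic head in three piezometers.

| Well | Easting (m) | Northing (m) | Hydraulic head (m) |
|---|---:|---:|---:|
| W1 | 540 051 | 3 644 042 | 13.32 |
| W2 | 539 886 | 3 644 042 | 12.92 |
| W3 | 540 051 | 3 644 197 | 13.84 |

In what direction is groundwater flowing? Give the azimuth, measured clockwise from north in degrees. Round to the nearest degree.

216°

∂h/∂x = (12.92 − 13.32) / (539886 − 540051) = +0.002424
∂h/∂y = (13.84 − 13.32) / (3644197 − 3644042) = +0.003355
Flow direction (−∇h) has components (-0.002424 E, -0.003355 N).
Azimuth = atan2(E, N) = atan2(-0.002424, -0.003355) = 215.9° ≈ 216°.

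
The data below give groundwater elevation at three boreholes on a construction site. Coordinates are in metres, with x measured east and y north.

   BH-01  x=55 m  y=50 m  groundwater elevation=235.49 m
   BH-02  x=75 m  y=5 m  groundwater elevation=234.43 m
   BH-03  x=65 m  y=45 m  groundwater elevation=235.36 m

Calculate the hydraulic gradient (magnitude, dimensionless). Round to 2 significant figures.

Differences from BH-01: to BH-02 (Δx, Δy, Δh) = (20, -45, -1.06); to BH-03 = (10, -5, -0.13).
Solve a·Δx + b·Δy = Δh: det = 20·(-5) − 10·(-45) = 350.
∂h/∂x = [(-1.06)·(-5) − (-0.13)·(-45)] / 350 = -0.001571
∂h/∂y = [20·(-0.13) − 10·(-1.06)] / 350 = +0.02286
|∇h| = √(-0.001571² + 0.02286²) = 0.02291

0.023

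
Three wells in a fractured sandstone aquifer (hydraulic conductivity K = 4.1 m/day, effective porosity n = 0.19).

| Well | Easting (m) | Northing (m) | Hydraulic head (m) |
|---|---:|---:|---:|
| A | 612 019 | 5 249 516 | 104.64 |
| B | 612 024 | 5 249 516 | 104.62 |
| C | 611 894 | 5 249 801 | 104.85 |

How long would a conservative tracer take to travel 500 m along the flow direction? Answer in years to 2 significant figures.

15 years

With h = a·x + b·y + c and A as origin, the differences give:
  5·a + 0·b = -0.02
  (-125)·a + 285·b = +0.21
Eliminate b (×285 and ×0, subtract): 1425·a = -5.700 → a = ∂h/∂x = -0.004000
Back-substitute: b = ∂h/∂y = -0.001018.
|∇h| = √(-0.004000² + -0.001018²) = 0.004128
Seepage velocity v = K·i/n = 4.1 × 0.004128 / 0.19 = 0.08908 m/day.
t = 500 / 0.08908 = 5613 days = 15.4 years.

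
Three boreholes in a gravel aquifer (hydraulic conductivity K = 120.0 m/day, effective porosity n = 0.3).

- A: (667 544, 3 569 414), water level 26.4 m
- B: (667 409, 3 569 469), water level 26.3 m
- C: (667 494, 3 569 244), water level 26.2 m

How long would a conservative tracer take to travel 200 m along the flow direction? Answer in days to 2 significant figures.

360 days

Differences from A: to B (Δx, Δy, Δh) = (-135, 55, -0.1); to C = (-50, -170, -0.2).
Solve a·Δx + b·Δy = Δh: det = (-135)·(-170) − (-50)·55 = 25700.
∂h/∂x = [(-0.1)·(-170) − (-0.2)·55] / 25700 = +0.001089
∂h/∂y = [(-135)·(-0.2) − (-50)·(-0.1)] / 25700 = +0.0008560
|∇h| = √(0.001089² + 0.0008560²) = 0.001385
Seepage velocity v = K·i/n = 120.0 × 0.001385 / 0.3 = 0.554 m/day.
t = 200 / 0.554 = 361 days.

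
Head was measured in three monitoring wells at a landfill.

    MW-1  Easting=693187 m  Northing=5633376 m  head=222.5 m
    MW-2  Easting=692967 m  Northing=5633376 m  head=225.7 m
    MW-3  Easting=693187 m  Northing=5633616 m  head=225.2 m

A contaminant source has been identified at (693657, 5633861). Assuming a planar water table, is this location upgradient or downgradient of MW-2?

downgradient

∂h/∂x = (225.7 − 222.5) / (692967 − 693187) = -0.01455
∂h/∂y = (225.2 − 222.5) / (5633616 − 5633376) = +0.01125
Head at (693657, 5633861) = 222.5 + (-0.01455)·(470) + (+0.01125)·(485) = 221.12 m.
That is lower than the 225.7 m at MW-2, so the point is downgradient.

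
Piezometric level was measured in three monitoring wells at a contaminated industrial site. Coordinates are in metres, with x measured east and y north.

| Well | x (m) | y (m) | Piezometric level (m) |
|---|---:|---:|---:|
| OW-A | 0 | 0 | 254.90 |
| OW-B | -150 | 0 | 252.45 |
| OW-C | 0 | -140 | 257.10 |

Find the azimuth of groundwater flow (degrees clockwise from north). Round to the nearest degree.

314°

∂h/∂x = (252.45 − 254.90) / (-150 − 0) = +0.01633
∂h/∂y = (257.10 − 254.90) / (-140 − 0) = -0.01571
Flow direction (−∇h) has components (-0.01633 E, +0.01571 N).
Azimuth = atan2(E, N) = atan2(-0.01633, +0.01571) = 313.9° ≈ 314°.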